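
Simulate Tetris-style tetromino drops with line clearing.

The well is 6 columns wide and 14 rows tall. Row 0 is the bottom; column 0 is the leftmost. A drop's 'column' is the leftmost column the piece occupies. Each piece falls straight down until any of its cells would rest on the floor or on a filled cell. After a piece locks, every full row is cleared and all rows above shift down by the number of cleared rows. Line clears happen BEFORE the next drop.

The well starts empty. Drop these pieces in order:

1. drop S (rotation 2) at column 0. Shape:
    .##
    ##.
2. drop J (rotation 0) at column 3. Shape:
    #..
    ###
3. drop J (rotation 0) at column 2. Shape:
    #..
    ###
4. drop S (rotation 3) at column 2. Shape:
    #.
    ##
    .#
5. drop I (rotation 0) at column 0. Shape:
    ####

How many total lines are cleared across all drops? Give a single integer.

Answer: 0

Derivation:
Drop 1: S rot2 at col 0 lands with bottom-row=0; cleared 0 line(s) (total 0); column heights now [1 2 2 0 0 0], max=2
Drop 2: J rot0 at col 3 lands with bottom-row=0; cleared 0 line(s) (total 0); column heights now [1 2 2 2 1 1], max=2
Drop 3: J rot0 at col 2 lands with bottom-row=2; cleared 0 line(s) (total 0); column heights now [1 2 4 3 3 1], max=4
Drop 4: S rot3 at col 2 lands with bottom-row=3; cleared 0 line(s) (total 0); column heights now [1 2 6 5 3 1], max=6
Drop 5: I rot0 at col 0 lands with bottom-row=6; cleared 0 line(s) (total 0); column heights now [7 7 7 7 3 1], max=7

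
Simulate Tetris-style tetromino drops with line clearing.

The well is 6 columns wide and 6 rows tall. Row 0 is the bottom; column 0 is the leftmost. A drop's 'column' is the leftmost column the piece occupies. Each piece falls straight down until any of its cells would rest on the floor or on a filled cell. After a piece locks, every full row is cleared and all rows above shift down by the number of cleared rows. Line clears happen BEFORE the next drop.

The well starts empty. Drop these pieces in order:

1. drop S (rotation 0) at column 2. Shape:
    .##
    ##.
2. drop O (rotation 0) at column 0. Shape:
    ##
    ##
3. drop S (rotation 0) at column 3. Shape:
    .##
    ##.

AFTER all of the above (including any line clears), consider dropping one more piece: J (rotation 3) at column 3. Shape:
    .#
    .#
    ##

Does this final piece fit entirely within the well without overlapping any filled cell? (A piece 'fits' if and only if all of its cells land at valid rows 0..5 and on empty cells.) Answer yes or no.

Drop 1: S rot0 at col 2 lands with bottom-row=0; cleared 0 line(s) (total 0); column heights now [0 0 1 2 2 0], max=2
Drop 2: O rot0 at col 0 lands with bottom-row=0; cleared 0 line(s) (total 0); column heights now [2 2 1 2 2 0], max=2
Drop 3: S rot0 at col 3 lands with bottom-row=2; cleared 0 line(s) (total 0); column heights now [2 2 1 3 4 4], max=4
Test piece J rot3 at col 3 (width 2): heights before test = [2 2 1 3 4 4]; fits = False

Answer: no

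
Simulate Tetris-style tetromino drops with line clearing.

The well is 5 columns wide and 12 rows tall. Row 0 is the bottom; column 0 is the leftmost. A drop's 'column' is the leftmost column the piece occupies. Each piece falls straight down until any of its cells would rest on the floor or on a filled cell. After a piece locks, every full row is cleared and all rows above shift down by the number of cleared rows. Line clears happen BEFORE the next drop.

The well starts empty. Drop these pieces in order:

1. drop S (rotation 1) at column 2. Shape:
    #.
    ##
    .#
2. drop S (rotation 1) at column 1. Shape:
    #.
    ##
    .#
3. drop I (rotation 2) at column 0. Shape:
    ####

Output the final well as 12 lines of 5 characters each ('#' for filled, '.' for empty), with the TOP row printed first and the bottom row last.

Drop 1: S rot1 at col 2 lands with bottom-row=0; cleared 0 line(s) (total 0); column heights now [0 0 3 2 0], max=3
Drop 2: S rot1 at col 1 lands with bottom-row=3; cleared 0 line(s) (total 0); column heights now [0 6 5 2 0], max=6
Drop 3: I rot2 at col 0 lands with bottom-row=6; cleared 0 line(s) (total 0); column heights now [7 7 7 7 0], max=7

Answer: .....
.....
.....
.....
.....
####.
.#...
.##..
..#..
..#..
..##.
...#.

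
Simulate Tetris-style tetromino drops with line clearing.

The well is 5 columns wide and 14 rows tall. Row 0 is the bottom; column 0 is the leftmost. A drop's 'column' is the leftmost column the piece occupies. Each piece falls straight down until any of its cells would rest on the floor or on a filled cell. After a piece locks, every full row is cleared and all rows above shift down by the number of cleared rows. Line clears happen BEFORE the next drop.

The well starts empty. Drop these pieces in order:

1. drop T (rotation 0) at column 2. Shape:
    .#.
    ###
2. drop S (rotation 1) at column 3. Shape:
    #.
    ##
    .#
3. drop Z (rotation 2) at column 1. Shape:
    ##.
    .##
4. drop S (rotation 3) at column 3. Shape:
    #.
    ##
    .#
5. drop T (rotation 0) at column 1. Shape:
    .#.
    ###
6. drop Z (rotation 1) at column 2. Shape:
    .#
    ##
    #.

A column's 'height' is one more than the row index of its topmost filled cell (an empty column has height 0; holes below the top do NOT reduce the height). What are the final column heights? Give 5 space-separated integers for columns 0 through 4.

Answer: 0 8 11 12 6

Derivation:
Drop 1: T rot0 at col 2 lands with bottom-row=0; cleared 0 line(s) (total 0); column heights now [0 0 1 2 1], max=2
Drop 2: S rot1 at col 3 lands with bottom-row=1; cleared 0 line(s) (total 0); column heights now [0 0 1 4 3], max=4
Drop 3: Z rot2 at col 1 lands with bottom-row=4; cleared 0 line(s) (total 0); column heights now [0 6 6 5 3], max=6
Drop 4: S rot3 at col 3 lands with bottom-row=4; cleared 0 line(s) (total 0); column heights now [0 6 6 7 6], max=7
Drop 5: T rot0 at col 1 lands with bottom-row=7; cleared 0 line(s) (total 0); column heights now [0 8 9 8 6], max=9
Drop 6: Z rot1 at col 2 lands with bottom-row=9; cleared 0 line(s) (total 0); column heights now [0 8 11 12 6], max=12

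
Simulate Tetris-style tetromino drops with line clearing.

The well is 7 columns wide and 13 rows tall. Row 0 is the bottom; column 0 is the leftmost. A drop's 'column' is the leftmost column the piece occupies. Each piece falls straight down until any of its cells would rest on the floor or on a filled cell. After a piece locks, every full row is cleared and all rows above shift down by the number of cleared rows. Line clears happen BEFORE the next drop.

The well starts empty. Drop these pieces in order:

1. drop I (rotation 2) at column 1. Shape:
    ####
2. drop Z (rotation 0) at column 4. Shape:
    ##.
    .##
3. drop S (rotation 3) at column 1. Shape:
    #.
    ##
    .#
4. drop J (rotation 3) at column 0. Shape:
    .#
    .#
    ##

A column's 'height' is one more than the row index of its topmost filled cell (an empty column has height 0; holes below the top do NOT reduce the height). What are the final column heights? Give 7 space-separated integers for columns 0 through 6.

Answer: 5 7 3 1 2 2 1

Derivation:
Drop 1: I rot2 at col 1 lands with bottom-row=0; cleared 0 line(s) (total 0); column heights now [0 1 1 1 1 0 0], max=1
Drop 2: Z rot0 at col 4 lands with bottom-row=0; cleared 0 line(s) (total 0); column heights now [0 1 1 1 2 2 1], max=2
Drop 3: S rot3 at col 1 lands with bottom-row=1; cleared 0 line(s) (total 0); column heights now [0 4 3 1 2 2 1], max=4
Drop 4: J rot3 at col 0 lands with bottom-row=4; cleared 0 line(s) (total 0); column heights now [5 7 3 1 2 2 1], max=7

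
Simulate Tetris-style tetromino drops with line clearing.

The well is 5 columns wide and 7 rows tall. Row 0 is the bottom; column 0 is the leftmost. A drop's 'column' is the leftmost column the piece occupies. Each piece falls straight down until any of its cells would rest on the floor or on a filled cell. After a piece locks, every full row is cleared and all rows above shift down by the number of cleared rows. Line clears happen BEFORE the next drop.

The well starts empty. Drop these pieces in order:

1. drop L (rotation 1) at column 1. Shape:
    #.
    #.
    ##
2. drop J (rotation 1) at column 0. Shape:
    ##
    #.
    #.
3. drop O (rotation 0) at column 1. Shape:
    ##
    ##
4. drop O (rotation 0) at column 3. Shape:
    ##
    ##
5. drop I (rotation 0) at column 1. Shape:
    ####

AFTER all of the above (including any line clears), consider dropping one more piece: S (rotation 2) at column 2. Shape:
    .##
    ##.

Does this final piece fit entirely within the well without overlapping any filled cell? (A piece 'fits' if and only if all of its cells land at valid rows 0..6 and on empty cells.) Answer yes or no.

Drop 1: L rot1 at col 1 lands with bottom-row=0; cleared 0 line(s) (total 0); column heights now [0 3 1 0 0], max=3
Drop 2: J rot1 at col 0 lands with bottom-row=1; cleared 0 line(s) (total 0); column heights now [4 4 1 0 0], max=4
Drop 3: O rot0 at col 1 lands with bottom-row=4; cleared 0 line(s) (total 0); column heights now [4 6 6 0 0], max=6
Drop 4: O rot0 at col 3 lands with bottom-row=0; cleared 0 line(s) (total 0); column heights now [4 6 6 2 2], max=6
Drop 5: I rot0 at col 1 lands with bottom-row=6; cleared 0 line(s) (total 0); column heights now [4 7 7 7 7], max=7
Test piece S rot2 at col 2 (width 3): heights before test = [4 7 7 7 7]; fits = False

Answer: no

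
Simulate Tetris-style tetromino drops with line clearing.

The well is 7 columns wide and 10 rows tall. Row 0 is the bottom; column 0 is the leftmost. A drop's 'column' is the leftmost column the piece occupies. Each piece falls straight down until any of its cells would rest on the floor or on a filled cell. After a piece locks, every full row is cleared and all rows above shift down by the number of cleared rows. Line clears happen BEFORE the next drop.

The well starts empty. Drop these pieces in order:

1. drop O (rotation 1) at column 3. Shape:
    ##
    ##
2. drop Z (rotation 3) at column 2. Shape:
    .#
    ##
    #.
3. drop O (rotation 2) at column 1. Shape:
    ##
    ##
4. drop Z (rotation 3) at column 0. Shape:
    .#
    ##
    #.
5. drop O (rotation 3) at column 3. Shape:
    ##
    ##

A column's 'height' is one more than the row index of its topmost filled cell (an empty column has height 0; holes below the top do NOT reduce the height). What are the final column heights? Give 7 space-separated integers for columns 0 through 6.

Answer: 6 7 5 6 6 0 0

Derivation:
Drop 1: O rot1 at col 3 lands with bottom-row=0; cleared 0 line(s) (total 0); column heights now [0 0 0 2 2 0 0], max=2
Drop 2: Z rot3 at col 2 lands with bottom-row=1; cleared 0 line(s) (total 0); column heights now [0 0 3 4 2 0 0], max=4
Drop 3: O rot2 at col 1 lands with bottom-row=3; cleared 0 line(s) (total 0); column heights now [0 5 5 4 2 0 0], max=5
Drop 4: Z rot3 at col 0 lands with bottom-row=4; cleared 0 line(s) (total 0); column heights now [6 7 5 4 2 0 0], max=7
Drop 5: O rot3 at col 3 lands with bottom-row=4; cleared 0 line(s) (total 0); column heights now [6 7 5 6 6 0 0], max=7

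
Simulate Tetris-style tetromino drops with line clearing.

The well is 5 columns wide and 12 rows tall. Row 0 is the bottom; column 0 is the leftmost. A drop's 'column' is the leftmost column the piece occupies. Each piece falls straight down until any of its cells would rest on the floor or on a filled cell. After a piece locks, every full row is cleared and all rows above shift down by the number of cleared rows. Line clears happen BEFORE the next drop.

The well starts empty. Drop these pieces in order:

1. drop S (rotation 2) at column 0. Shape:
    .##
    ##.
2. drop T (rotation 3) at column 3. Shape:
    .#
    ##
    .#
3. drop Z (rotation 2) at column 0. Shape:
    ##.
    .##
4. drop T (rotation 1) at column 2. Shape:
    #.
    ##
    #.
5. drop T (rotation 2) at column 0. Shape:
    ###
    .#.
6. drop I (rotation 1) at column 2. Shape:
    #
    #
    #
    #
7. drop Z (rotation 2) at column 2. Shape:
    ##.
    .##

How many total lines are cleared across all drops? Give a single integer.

Drop 1: S rot2 at col 0 lands with bottom-row=0; cleared 0 line(s) (total 0); column heights now [1 2 2 0 0], max=2
Drop 2: T rot3 at col 3 lands with bottom-row=0; cleared 0 line(s) (total 0); column heights now [1 2 2 2 3], max=3
Drop 3: Z rot2 at col 0 lands with bottom-row=2; cleared 0 line(s) (total 0); column heights now [4 4 3 2 3], max=4
Drop 4: T rot1 at col 2 lands with bottom-row=3; cleared 0 line(s) (total 0); column heights now [4 4 6 5 3], max=6
Drop 5: T rot2 at col 0 lands with bottom-row=5; cleared 0 line(s) (total 0); column heights now [7 7 7 5 3], max=7
Drop 6: I rot1 at col 2 lands with bottom-row=7; cleared 0 line(s) (total 0); column heights now [7 7 11 5 3], max=11
Drop 7: Z rot2 at col 2 lands with bottom-row=10; cleared 0 line(s) (total 0); column heights now [7 7 12 12 11], max=12

Answer: 0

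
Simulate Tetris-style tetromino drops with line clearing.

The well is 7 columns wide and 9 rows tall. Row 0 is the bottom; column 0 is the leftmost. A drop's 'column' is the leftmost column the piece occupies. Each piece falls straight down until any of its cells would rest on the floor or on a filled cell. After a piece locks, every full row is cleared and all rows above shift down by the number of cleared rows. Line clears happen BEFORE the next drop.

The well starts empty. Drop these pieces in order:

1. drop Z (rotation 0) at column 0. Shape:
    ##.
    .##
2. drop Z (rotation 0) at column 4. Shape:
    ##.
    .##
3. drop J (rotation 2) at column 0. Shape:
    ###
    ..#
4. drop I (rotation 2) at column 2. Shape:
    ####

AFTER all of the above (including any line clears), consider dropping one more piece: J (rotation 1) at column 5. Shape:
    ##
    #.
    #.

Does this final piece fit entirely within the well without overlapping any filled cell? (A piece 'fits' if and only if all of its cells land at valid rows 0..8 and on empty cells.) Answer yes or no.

Drop 1: Z rot0 at col 0 lands with bottom-row=0; cleared 0 line(s) (total 0); column heights now [2 2 1 0 0 0 0], max=2
Drop 2: Z rot0 at col 4 lands with bottom-row=0; cleared 0 line(s) (total 0); column heights now [2 2 1 0 2 2 1], max=2
Drop 3: J rot2 at col 0 lands with bottom-row=1; cleared 0 line(s) (total 0); column heights now [3 3 3 0 2 2 1], max=3
Drop 4: I rot2 at col 2 lands with bottom-row=3; cleared 0 line(s) (total 0); column heights now [3 3 4 4 4 4 1], max=4
Test piece J rot1 at col 5 (width 2): heights before test = [3 3 4 4 4 4 1]; fits = True

Answer: yes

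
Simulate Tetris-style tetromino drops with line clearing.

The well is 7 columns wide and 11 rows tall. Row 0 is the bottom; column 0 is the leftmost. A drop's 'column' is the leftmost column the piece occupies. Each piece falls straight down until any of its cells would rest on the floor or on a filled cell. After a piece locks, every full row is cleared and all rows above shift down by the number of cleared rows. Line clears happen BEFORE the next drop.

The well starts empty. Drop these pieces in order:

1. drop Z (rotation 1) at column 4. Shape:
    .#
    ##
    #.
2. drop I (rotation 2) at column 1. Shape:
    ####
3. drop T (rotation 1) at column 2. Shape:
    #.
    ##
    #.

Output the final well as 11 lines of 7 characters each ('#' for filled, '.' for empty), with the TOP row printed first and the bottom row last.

Answer: .......
.......
.......
.......
.......
..#....
..##...
..#....
.#####.
....##.
....#..

Derivation:
Drop 1: Z rot1 at col 4 lands with bottom-row=0; cleared 0 line(s) (total 0); column heights now [0 0 0 0 2 3 0], max=3
Drop 2: I rot2 at col 1 lands with bottom-row=2; cleared 0 line(s) (total 0); column heights now [0 3 3 3 3 3 0], max=3
Drop 3: T rot1 at col 2 lands with bottom-row=3; cleared 0 line(s) (total 0); column heights now [0 3 6 5 3 3 0], max=6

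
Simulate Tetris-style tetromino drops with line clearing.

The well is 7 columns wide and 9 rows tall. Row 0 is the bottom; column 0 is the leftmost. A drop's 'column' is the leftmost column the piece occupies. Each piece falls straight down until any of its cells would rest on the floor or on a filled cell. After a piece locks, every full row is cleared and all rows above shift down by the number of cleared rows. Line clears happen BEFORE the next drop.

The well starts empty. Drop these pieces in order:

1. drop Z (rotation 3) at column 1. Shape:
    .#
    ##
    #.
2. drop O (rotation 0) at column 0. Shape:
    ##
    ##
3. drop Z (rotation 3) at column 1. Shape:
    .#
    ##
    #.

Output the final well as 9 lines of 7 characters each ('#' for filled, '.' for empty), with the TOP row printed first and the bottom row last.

Answer: .......
.......
..#....
.##....
.#.....
##.....
###....
.##....
.#.....

Derivation:
Drop 1: Z rot3 at col 1 lands with bottom-row=0; cleared 0 line(s) (total 0); column heights now [0 2 3 0 0 0 0], max=3
Drop 2: O rot0 at col 0 lands with bottom-row=2; cleared 0 line(s) (total 0); column heights now [4 4 3 0 0 0 0], max=4
Drop 3: Z rot3 at col 1 lands with bottom-row=4; cleared 0 line(s) (total 0); column heights now [4 6 7 0 0 0 0], max=7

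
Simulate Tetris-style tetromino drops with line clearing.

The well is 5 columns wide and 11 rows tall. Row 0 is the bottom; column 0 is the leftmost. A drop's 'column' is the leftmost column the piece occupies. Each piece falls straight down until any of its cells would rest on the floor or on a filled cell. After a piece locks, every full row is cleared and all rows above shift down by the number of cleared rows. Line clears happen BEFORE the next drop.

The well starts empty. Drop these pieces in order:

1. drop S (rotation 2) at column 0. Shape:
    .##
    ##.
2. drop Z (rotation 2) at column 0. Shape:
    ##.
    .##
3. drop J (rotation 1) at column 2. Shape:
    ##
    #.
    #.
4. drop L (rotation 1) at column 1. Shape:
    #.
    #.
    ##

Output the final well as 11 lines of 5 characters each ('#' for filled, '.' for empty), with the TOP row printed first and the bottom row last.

Answer: .....
.....
.#...
.#...
.##..
..##.
..#..
###..
.##..
.##..
##...

Derivation:
Drop 1: S rot2 at col 0 lands with bottom-row=0; cleared 0 line(s) (total 0); column heights now [1 2 2 0 0], max=2
Drop 2: Z rot2 at col 0 lands with bottom-row=2; cleared 0 line(s) (total 0); column heights now [4 4 3 0 0], max=4
Drop 3: J rot1 at col 2 lands with bottom-row=3; cleared 0 line(s) (total 0); column heights now [4 4 6 6 0], max=6
Drop 4: L rot1 at col 1 lands with bottom-row=6; cleared 0 line(s) (total 0); column heights now [4 9 7 6 0], max=9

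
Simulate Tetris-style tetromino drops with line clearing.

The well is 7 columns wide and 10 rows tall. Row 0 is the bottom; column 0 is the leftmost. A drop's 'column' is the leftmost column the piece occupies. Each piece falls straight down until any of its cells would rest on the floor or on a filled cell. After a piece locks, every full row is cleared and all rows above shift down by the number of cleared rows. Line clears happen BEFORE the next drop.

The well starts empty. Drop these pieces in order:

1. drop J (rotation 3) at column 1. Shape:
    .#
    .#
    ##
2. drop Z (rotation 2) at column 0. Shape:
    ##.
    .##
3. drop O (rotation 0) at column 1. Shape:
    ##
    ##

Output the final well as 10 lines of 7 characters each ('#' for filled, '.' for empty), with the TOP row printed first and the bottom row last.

Answer: .......
.......
.......
.##....
.##....
##.....
.##....
..#....
..#....
.##....

Derivation:
Drop 1: J rot3 at col 1 lands with bottom-row=0; cleared 0 line(s) (total 0); column heights now [0 1 3 0 0 0 0], max=3
Drop 2: Z rot2 at col 0 lands with bottom-row=3; cleared 0 line(s) (total 0); column heights now [5 5 4 0 0 0 0], max=5
Drop 3: O rot0 at col 1 lands with bottom-row=5; cleared 0 line(s) (total 0); column heights now [5 7 7 0 0 0 0], max=7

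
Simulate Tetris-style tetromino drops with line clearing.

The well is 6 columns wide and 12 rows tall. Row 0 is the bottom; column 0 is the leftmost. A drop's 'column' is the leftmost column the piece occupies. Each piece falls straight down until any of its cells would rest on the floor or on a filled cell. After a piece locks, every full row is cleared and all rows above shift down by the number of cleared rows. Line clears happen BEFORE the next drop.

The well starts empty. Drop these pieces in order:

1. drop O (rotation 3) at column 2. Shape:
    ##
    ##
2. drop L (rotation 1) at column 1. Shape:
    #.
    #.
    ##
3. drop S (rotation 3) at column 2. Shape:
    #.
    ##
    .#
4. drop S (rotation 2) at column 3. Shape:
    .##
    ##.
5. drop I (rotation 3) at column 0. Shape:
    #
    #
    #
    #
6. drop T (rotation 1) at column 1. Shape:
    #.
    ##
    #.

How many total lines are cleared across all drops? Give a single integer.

Answer: 0

Derivation:
Drop 1: O rot3 at col 2 lands with bottom-row=0; cleared 0 line(s) (total 0); column heights now [0 0 2 2 0 0], max=2
Drop 2: L rot1 at col 1 lands with bottom-row=2; cleared 0 line(s) (total 0); column heights now [0 5 3 2 0 0], max=5
Drop 3: S rot3 at col 2 lands with bottom-row=2; cleared 0 line(s) (total 0); column heights now [0 5 5 4 0 0], max=5
Drop 4: S rot2 at col 3 lands with bottom-row=4; cleared 0 line(s) (total 0); column heights now [0 5 5 5 6 6], max=6
Drop 5: I rot3 at col 0 lands with bottom-row=0; cleared 0 line(s) (total 0); column heights now [4 5 5 5 6 6], max=6
Drop 6: T rot1 at col 1 lands with bottom-row=5; cleared 0 line(s) (total 0); column heights now [4 8 7 5 6 6], max=8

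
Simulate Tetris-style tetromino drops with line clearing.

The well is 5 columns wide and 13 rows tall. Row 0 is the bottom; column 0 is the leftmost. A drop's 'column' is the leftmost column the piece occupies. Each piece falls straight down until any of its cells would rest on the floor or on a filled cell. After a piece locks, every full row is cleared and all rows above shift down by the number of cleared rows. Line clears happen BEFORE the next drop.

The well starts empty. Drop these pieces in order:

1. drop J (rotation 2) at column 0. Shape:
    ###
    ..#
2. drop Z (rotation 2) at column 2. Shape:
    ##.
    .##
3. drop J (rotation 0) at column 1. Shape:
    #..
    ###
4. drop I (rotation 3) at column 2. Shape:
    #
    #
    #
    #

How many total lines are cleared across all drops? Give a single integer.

Answer: 1

Derivation:
Drop 1: J rot2 at col 0 lands with bottom-row=0; cleared 0 line(s) (total 0); column heights now [2 2 2 0 0], max=2
Drop 2: Z rot2 at col 2 lands with bottom-row=1; cleared 1 line(s) (total 1); column heights now [0 0 2 2 0], max=2
Drop 3: J rot0 at col 1 lands with bottom-row=2; cleared 0 line(s) (total 1); column heights now [0 4 3 3 0], max=4
Drop 4: I rot3 at col 2 lands with bottom-row=3; cleared 0 line(s) (total 1); column heights now [0 4 7 3 0], max=7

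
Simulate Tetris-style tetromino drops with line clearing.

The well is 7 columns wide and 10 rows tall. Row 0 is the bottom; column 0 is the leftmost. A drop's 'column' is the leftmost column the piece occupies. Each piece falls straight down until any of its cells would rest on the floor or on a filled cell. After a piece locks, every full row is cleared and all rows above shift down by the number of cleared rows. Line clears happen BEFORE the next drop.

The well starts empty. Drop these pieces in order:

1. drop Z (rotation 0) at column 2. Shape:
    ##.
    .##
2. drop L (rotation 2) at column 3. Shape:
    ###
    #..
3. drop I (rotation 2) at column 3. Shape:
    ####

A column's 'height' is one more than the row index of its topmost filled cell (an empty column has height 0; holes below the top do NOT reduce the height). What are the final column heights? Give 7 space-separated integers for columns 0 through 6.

Drop 1: Z rot0 at col 2 lands with bottom-row=0; cleared 0 line(s) (total 0); column heights now [0 0 2 2 1 0 0], max=2
Drop 2: L rot2 at col 3 lands with bottom-row=2; cleared 0 line(s) (total 0); column heights now [0 0 2 4 4 4 0], max=4
Drop 3: I rot2 at col 3 lands with bottom-row=4; cleared 0 line(s) (total 0); column heights now [0 0 2 5 5 5 5], max=5

Answer: 0 0 2 5 5 5 5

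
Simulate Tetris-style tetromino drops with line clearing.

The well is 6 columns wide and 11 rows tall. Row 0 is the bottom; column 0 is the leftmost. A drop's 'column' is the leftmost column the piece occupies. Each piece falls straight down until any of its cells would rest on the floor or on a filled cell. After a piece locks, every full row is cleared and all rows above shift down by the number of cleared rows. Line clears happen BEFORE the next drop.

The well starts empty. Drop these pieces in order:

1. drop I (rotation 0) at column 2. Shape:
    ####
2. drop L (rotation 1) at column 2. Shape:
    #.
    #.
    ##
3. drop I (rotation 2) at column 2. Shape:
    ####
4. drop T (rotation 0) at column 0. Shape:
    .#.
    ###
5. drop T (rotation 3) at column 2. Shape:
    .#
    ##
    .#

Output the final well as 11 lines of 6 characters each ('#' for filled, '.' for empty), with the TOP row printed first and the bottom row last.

Answer: ......
......
......
...#..
.###..
####..
..####
..#...
..#...
..##..
..####

Derivation:
Drop 1: I rot0 at col 2 lands with bottom-row=0; cleared 0 line(s) (total 0); column heights now [0 0 1 1 1 1], max=1
Drop 2: L rot1 at col 2 lands with bottom-row=1; cleared 0 line(s) (total 0); column heights now [0 0 4 2 1 1], max=4
Drop 3: I rot2 at col 2 lands with bottom-row=4; cleared 0 line(s) (total 0); column heights now [0 0 5 5 5 5], max=5
Drop 4: T rot0 at col 0 lands with bottom-row=5; cleared 0 line(s) (total 0); column heights now [6 7 6 5 5 5], max=7
Drop 5: T rot3 at col 2 lands with bottom-row=5; cleared 0 line(s) (total 0); column heights now [6 7 7 8 5 5], max=8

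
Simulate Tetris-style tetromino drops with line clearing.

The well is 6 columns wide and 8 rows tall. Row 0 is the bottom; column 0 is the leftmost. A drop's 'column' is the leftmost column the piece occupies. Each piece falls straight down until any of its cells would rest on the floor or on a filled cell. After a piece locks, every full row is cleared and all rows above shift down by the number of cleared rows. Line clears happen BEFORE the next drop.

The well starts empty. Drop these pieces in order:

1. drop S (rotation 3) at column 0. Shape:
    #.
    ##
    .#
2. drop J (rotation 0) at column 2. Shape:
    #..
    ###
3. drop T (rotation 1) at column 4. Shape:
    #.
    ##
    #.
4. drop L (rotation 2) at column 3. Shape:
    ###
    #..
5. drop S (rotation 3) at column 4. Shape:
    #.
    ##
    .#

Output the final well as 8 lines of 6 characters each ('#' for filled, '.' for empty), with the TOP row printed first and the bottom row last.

Answer: ....#.
....##
.....#
...###
...##.
#...##
###.#.
.####.

Derivation:
Drop 1: S rot3 at col 0 lands with bottom-row=0; cleared 0 line(s) (total 0); column heights now [3 2 0 0 0 0], max=3
Drop 2: J rot0 at col 2 lands with bottom-row=0; cleared 0 line(s) (total 0); column heights now [3 2 2 1 1 0], max=3
Drop 3: T rot1 at col 4 lands with bottom-row=1; cleared 0 line(s) (total 0); column heights now [3 2 2 1 4 3], max=4
Drop 4: L rot2 at col 3 lands with bottom-row=3; cleared 0 line(s) (total 0); column heights now [3 2 2 5 5 5], max=5
Drop 5: S rot3 at col 4 lands with bottom-row=5; cleared 0 line(s) (total 0); column heights now [3 2 2 5 8 7], max=8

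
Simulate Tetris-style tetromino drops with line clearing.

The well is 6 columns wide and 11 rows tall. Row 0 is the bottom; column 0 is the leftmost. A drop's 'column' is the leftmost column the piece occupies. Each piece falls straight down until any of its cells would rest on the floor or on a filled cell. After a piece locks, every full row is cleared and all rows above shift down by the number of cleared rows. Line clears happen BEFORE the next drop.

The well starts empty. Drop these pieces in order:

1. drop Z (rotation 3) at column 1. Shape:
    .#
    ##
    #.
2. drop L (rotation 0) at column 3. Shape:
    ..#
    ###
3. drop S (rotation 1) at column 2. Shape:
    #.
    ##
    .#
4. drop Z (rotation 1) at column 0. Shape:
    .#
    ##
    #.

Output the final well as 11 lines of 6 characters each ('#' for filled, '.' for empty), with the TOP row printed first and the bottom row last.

Answer: ......
......
......
......
......
......
..#...
.###..
####..
###..#
.#.###

Derivation:
Drop 1: Z rot3 at col 1 lands with bottom-row=0; cleared 0 line(s) (total 0); column heights now [0 2 3 0 0 0], max=3
Drop 2: L rot0 at col 3 lands with bottom-row=0; cleared 0 line(s) (total 0); column heights now [0 2 3 1 1 2], max=3
Drop 3: S rot1 at col 2 lands with bottom-row=2; cleared 0 line(s) (total 0); column heights now [0 2 5 4 1 2], max=5
Drop 4: Z rot1 at col 0 lands with bottom-row=1; cleared 0 line(s) (total 0); column heights now [3 4 5 4 1 2], max=5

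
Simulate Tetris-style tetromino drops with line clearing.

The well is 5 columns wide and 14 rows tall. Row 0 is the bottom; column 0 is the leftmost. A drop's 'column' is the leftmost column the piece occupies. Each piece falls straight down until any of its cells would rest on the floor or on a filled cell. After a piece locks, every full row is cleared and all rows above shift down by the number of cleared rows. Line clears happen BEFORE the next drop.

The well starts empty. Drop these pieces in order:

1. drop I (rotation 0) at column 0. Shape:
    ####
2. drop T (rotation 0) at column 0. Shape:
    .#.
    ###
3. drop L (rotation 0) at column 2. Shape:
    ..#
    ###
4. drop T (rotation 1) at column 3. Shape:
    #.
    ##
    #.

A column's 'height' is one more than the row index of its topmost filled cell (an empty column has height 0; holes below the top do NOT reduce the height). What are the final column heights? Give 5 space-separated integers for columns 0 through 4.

Answer: 2 3 3 6 5

Derivation:
Drop 1: I rot0 at col 0 lands with bottom-row=0; cleared 0 line(s) (total 0); column heights now [1 1 1 1 0], max=1
Drop 2: T rot0 at col 0 lands with bottom-row=1; cleared 0 line(s) (total 0); column heights now [2 3 2 1 0], max=3
Drop 3: L rot0 at col 2 lands with bottom-row=2; cleared 0 line(s) (total 0); column heights now [2 3 3 3 4], max=4
Drop 4: T rot1 at col 3 lands with bottom-row=3; cleared 0 line(s) (total 0); column heights now [2 3 3 6 5], max=6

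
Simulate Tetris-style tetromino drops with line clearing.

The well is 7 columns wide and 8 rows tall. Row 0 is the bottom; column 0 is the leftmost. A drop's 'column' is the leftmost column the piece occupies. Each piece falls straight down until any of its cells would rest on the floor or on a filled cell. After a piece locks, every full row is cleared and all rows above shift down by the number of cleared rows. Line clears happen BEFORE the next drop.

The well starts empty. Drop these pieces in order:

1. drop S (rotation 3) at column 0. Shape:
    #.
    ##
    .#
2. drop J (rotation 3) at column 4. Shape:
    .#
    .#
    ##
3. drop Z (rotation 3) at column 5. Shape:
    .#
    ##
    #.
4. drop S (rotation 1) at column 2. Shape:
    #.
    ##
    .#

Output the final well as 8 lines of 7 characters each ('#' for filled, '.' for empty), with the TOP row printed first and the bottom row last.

Drop 1: S rot3 at col 0 lands with bottom-row=0; cleared 0 line(s) (total 0); column heights now [3 2 0 0 0 0 0], max=3
Drop 2: J rot3 at col 4 lands with bottom-row=0; cleared 0 line(s) (total 0); column heights now [3 2 0 0 1 3 0], max=3
Drop 3: Z rot3 at col 5 lands with bottom-row=3; cleared 0 line(s) (total 0); column heights now [3 2 0 0 1 5 6], max=6
Drop 4: S rot1 at col 2 lands with bottom-row=0; cleared 0 line(s) (total 0); column heights now [3 2 3 2 1 5 6], max=6

Answer: .......
.......
......#
.....##
.....#.
#.#..#.
####.#.
.#.###.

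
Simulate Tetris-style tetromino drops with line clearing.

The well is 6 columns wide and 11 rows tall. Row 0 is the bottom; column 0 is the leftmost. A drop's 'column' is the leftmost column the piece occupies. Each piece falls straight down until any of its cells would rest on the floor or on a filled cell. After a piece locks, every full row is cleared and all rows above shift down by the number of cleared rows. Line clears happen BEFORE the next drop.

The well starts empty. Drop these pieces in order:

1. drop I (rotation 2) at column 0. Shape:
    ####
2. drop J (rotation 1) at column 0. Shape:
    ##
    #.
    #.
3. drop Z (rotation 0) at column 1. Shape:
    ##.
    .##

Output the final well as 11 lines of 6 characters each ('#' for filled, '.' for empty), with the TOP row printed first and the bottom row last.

Answer: ......
......
......
......
......
......
.##...
####..
#.....
#.....
####..

Derivation:
Drop 1: I rot2 at col 0 lands with bottom-row=0; cleared 0 line(s) (total 0); column heights now [1 1 1 1 0 0], max=1
Drop 2: J rot1 at col 0 lands with bottom-row=1; cleared 0 line(s) (total 0); column heights now [4 4 1 1 0 0], max=4
Drop 3: Z rot0 at col 1 lands with bottom-row=3; cleared 0 line(s) (total 0); column heights now [4 5 5 4 0 0], max=5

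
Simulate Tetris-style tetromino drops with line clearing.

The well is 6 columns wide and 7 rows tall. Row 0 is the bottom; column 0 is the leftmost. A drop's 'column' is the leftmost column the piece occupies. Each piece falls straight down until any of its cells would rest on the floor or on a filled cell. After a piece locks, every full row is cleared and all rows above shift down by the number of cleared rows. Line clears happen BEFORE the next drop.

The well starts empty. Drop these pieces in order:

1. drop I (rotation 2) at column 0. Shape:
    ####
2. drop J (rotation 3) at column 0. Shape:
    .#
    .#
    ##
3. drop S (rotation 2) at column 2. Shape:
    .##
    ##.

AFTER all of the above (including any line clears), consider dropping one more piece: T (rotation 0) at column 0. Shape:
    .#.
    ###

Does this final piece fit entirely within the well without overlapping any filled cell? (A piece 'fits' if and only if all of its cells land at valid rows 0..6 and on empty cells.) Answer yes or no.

Drop 1: I rot2 at col 0 lands with bottom-row=0; cleared 0 line(s) (total 0); column heights now [1 1 1 1 0 0], max=1
Drop 2: J rot3 at col 0 lands with bottom-row=1; cleared 0 line(s) (total 0); column heights now [2 4 1 1 0 0], max=4
Drop 3: S rot2 at col 2 lands with bottom-row=1; cleared 0 line(s) (total 0); column heights now [2 4 2 3 3 0], max=4
Test piece T rot0 at col 0 (width 3): heights before test = [2 4 2 3 3 0]; fits = True

Answer: yes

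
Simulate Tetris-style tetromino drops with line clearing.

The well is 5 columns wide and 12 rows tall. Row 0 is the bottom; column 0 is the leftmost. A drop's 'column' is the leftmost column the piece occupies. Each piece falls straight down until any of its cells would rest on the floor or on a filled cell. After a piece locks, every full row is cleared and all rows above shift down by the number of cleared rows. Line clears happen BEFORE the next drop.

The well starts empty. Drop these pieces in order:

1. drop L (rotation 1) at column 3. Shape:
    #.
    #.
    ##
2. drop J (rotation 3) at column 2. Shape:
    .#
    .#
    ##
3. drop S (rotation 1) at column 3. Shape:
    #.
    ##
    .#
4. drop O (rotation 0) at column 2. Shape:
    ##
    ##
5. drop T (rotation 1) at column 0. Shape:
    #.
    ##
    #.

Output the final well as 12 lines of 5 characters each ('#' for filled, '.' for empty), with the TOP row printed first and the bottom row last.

Answer: .....
.....
..##.
..##.
...#.
...##
...##
...#.
..##.
#..#.
##.#.
#..##

Derivation:
Drop 1: L rot1 at col 3 lands with bottom-row=0; cleared 0 line(s) (total 0); column heights now [0 0 0 3 1], max=3
Drop 2: J rot3 at col 2 lands with bottom-row=3; cleared 0 line(s) (total 0); column heights now [0 0 4 6 1], max=6
Drop 3: S rot1 at col 3 lands with bottom-row=5; cleared 0 line(s) (total 0); column heights now [0 0 4 8 7], max=8
Drop 4: O rot0 at col 2 lands with bottom-row=8; cleared 0 line(s) (total 0); column heights now [0 0 10 10 7], max=10
Drop 5: T rot1 at col 0 lands with bottom-row=0; cleared 0 line(s) (total 0); column heights now [3 2 10 10 7], max=10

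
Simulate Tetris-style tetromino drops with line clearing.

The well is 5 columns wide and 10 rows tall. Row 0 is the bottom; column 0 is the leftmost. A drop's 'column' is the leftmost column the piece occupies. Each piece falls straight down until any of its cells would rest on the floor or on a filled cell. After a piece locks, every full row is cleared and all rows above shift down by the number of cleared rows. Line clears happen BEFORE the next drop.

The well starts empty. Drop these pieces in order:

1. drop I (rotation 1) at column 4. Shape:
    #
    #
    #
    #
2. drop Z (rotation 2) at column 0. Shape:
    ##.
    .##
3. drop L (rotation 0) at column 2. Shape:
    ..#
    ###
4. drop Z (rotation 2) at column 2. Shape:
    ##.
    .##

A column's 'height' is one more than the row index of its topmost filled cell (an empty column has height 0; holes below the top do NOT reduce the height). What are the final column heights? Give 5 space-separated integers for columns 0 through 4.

Answer: 2 2 8 8 7

Derivation:
Drop 1: I rot1 at col 4 lands with bottom-row=0; cleared 0 line(s) (total 0); column heights now [0 0 0 0 4], max=4
Drop 2: Z rot2 at col 0 lands with bottom-row=0; cleared 0 line(s) (total 0); column heights now [2 2 1 0 4], max=4
Drop 3: L rot0 at col 2 lands with bottom-row=4; cleared 0 line(s) (total 0); column heights now [2 2 5 5 6], max=6
Drop 4: Z rot2 at col 2 lands with bottom-row=6; cleared 0 line(s) (total 0); column heights now [2 2 8 8 7], max=8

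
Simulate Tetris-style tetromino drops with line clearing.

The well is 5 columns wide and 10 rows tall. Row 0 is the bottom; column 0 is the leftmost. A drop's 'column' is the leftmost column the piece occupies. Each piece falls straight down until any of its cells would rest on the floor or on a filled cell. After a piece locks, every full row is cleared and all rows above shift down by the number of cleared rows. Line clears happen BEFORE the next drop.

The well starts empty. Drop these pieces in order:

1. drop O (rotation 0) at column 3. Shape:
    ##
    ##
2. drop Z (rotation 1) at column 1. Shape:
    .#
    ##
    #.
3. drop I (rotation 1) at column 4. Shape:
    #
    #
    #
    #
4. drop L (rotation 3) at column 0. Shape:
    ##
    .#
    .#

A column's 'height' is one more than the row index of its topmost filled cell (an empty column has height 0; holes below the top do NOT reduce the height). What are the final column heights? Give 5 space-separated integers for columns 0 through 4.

Answer: 5 5 3 2 6

Derivation:
Drop 1: O rot0 at col 3 lands with bottom-row=0; cleared 0 line(s) (total 0); column heights now [0 0 0 2 2], max=2
Drop 2: Z rot1 at col 1 lands with bottom-row=0; cleared 0 line(s) (total 0); column heights now [0 2 3 2 2], max=3
Drop 3: I rot1 at col 4 lands with bottom-row=2; cleared 0 line(s) (total 0); column heights now [0 2 3 2 6], max=6
Drop 4: L rot3 at col 0 lands with bottom-row=2; cleared 0 line(s) (total 0); column heights now [5 5 3 2 6], max=6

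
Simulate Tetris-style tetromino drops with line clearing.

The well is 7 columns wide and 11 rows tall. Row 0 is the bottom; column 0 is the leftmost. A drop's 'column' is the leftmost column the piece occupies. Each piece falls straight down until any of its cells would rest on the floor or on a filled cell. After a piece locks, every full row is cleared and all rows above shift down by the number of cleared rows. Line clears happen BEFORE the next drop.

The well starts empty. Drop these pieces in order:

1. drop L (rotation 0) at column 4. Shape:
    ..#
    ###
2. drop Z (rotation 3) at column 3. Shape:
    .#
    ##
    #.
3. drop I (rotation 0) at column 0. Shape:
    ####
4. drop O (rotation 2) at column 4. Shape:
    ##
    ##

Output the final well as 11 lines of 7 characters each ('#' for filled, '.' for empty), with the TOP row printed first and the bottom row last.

Drop 1: L rot0 at col 4 lands with bottom-row=0; cleared 0 line(s) (total 0); column heights now [0 0 0 0 1 1 2], max=2
Drop 2: Z rot3 at col 3 lands with bottom-row=0; cleared 0 line(s) (total 0); column heights now [0 0 0 2 3 1 2], max=3
Drop 3: I rot0 at col 0 lands with bottom-row=2; cleared 0 line(s) (total 0); column heights now [3 3 3 3 3 1 2], max=3
Drop 4: O rot2 at col 4 lands with bottom-row=3; cleared 0 line(s) (total 0); column heights now [3 3 3 3 5 5 2], max=5

Answer: .......
.......
.......
.......
.......
.......
....##.
....##.
#####..
...##.#
...####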